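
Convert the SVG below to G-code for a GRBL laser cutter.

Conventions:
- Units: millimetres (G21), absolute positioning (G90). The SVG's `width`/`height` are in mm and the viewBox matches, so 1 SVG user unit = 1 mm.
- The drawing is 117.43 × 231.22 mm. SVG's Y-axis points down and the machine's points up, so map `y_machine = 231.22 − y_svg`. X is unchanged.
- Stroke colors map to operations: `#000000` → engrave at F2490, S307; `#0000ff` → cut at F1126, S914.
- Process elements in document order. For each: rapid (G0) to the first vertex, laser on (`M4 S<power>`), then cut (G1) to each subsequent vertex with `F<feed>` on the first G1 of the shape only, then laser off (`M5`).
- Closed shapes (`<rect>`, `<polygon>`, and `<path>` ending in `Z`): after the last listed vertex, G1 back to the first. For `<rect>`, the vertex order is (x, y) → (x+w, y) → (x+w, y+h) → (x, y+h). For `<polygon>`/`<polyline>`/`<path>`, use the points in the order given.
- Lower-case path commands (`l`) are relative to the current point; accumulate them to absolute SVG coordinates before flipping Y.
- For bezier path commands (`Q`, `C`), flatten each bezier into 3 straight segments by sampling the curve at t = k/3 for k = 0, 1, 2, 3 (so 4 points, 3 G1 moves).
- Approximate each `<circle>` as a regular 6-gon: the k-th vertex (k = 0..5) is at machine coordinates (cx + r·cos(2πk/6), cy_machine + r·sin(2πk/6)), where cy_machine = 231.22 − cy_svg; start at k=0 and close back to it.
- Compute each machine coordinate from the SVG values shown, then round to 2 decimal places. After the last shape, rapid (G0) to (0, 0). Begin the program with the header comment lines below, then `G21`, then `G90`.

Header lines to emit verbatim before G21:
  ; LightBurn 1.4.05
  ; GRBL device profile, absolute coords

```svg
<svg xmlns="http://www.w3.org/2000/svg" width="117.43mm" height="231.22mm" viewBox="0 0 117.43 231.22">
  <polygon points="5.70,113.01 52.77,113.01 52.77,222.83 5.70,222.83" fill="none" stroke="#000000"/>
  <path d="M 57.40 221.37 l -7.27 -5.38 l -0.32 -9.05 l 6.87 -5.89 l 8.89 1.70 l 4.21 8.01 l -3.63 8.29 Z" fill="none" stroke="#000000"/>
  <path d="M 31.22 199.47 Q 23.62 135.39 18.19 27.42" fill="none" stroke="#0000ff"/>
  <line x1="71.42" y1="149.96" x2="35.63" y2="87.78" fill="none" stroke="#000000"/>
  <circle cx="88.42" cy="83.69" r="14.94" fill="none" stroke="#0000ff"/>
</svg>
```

; LightBurn 1.4.05
; GRBL device profile, absolute coords
G21
G90
G0 X5.70 Y118.21
M4 S307
G1 X52.77 Y118.21 F2490
G1 X52.77 Y8.39
G1 X5.70 Y8.39
G1 X5.70 Y118.21
M5
G0 X57.40 Y9.85
M4 S307
G1 X50.13 Y15.23 F2490
G1 X49.81 Y24.28
G1 X56.68 Y30.17
G1 X65.57 Y28.47
G1 X69.78 Y20.46
G1 X66.15 Y12.17
G1 X57.40 Y9.85
M5
G0 X31.22 Y31.75
M4 S914
G1 X26.39 Y79.35 F1126
G1 X22.05 Y136.70
G1 X18.19 Y203.80
M5
G0 X71.42 Y81.26
M4 S307
G1 X35.63 Y143.44 F2490
M5
G0 X103.36 Y147.53
M4 S914
G1 X95.89 Y160.47 F1126
G1 X80.95 Y160.47
G1 X73.48 Y147.53
G1 X80.95 Y134.59
G1 X95.89 Y134.59
G1 X103.36 Y147.53
M5
G0 X0.00 Y0.00

Since the viewBox matches the mm dimensions, user units are millimetres directly. The only transform is the Y-flip y_m = 231.22 − y_svg.

Shape 1 is a rectangle drawn with `<polygon>`. Its stroke #000000 means engrave at S307, F2490. After flipping Y the toolpath is (5.70,118.21) → (52.77,118.21) → (52.77,8.39) → (5.70,8.39) → (5.70,118.21), returning to the start.

Shape 2 is a regular polygon drawn with `<path>`. Its stroke #000000 means engrave at S307, F2490. After flipping Y the toolpath is (57.40,9.85) → (50.13,15.23) → (49.81,24.28) → (56.68,30.17) → (65.57,28.47) → (69.78,20.46) → (66.15,12.17) → (57.40,9.85), returning to the start.

Shape 3 is a quadratic bezier drawn with `<path>`. Its stroke #0000ff means cut at S914, F1126. After flipping Y the toolpath is (31.22,31.75) → (26.39,79.35) → (22.05,136.70) → (18.19,203.80).

Shape 4 is a line segment drawn with `<line>`. Its stroke #000000 means engrave at S307, F2490. After flipping Y the toolpath is (71.42,81.26) → (35.63,143.44).

Shape 5 is a circle drawn with `<circle>`. Its stroke #0000ff means cut at S914, F1126. After flipping Y the toolpath is (103.36,147.53) → (95.89,160.47) → (80.95,160.47) → (73.48,147.53) → (80.95,134.59) → (95.89,134.59) → (103.36,147.53), returning to the start.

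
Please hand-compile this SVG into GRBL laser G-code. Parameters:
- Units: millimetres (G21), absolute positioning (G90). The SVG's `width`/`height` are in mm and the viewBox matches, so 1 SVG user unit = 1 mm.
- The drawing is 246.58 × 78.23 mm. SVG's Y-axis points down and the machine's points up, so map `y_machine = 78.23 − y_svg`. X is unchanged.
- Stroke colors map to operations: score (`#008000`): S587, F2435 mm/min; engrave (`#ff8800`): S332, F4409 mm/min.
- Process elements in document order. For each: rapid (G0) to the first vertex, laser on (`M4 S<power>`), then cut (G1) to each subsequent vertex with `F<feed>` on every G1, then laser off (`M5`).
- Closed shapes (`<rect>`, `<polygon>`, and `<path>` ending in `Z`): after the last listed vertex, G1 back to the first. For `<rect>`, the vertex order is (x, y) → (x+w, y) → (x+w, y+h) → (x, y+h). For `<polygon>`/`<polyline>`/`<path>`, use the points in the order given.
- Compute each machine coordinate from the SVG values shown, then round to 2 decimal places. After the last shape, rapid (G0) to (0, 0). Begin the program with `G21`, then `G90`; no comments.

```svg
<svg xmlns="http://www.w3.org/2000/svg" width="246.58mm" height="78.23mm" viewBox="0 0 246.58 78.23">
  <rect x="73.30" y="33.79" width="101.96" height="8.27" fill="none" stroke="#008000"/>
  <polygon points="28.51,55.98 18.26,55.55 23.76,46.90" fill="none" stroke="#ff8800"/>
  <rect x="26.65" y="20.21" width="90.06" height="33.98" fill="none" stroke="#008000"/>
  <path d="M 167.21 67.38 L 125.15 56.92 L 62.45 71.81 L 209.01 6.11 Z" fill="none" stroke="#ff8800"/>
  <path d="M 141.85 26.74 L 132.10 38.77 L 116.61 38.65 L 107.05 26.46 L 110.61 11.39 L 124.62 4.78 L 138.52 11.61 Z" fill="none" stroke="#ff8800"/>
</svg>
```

viewBox `0 0 246.58 78.23` with mm width/height → 1 unit = 1 mm. Flip: y_m = 78.23 − y_svg.

**Shape 1** — `<rect>` rectangle, stroke `#008000` → score (S587, F2435). Machine vertices: (73.30,44.44) → (175.26,44.44) → (175.26,36.17) → (73.30,36.17) → (73.30,44.44). Closed: final G1 returns to the first vertex.

**Shape 2** — `<polygon>` regular polygon, stroke `#ff8800` → engrave (S332, F4409). Machine vertices: (28.51,22.25) → (18.26,22.68) → (23.76,31.33) → (28.51,22.25). Closed: final G1 returns to the first vertex.

**Shape 3** — `<rect>` rectangle, stroke `#008000` → score (S587, F2435). Machine vertices: (26.65,58.02) → (116.71,58.02) → (116.71,24.04) → (26.65,24.04) → (26.65,58.02). Closed: final G1 returns to the first vertex.

**Shape 4** — `<path>` closed polygon, stroke `#ff8800` → engrave (S332, F4409). Machine vertices: (167.21,10.85) → (125.15,21.31) → (62.45,6.42) → (209.01,72.12) → (167.21,10.85). Closed: final G1 returns to the first vertex.

**Shape 5** — `<path>` regular polygon, stroke `#ff8800` → engrave (S332, F4409). Machine vertices: (141.85,51.49) → (132.10,39.46) → (116.61,39.58) → (107.05,51.77) → (110.61,66.84) → (124.62,73.45) → (138.52,66.62) → (141.85,51.49). Closed: final G1 returns to the first vertex.

G21
G90
G0 X73.30 Y44.44
M4 S587
G1 X175.26 Y44.44 F2435
G1 X175.26 Y36.17 F2435
G1 X73.30 Y36.17 F2435
G1 X73.30 Y44.44 F2435
M5
G0 X28.51 Y22.25
M4 S332
G1 X18.26 Y22.68 F4409
G1 X23.76 Y31.33 F4409
G1 X28.51 Y22.25 F4409
M5
G0 X26.65 Y58.02
M4 S587
G1 X116.71 Y58.02 F2435
G1 X116.71 Y24.04 F2435
G1 X26.65 Y24.04 F2435
G1 X26.65 Y58.02 F2435
M5
G0 X167.21 Y10.85
M4 S332
G1 X125.15 Y21.31 F4409
G1 X62.45 Y6.42 F4409
G1 X209.01 Y72.12 F4409
G1 X167.21 Y10.85 F4409
M5
G0 X141.85 Y51.49
M4 S332
G1 X132.10 Y39.46 F4409
G1 X116.61 Y39.58 F4409
G1 X107.05 Y51.77 F4409
G1 X110.61 Y66.84 F4409
G1 X124.62 Y73.45 F4409
G1 X138.52 Y66.62 F4409
G1 X141.85 Y51.49 F4409
M5
G0 X0.00 Y0.00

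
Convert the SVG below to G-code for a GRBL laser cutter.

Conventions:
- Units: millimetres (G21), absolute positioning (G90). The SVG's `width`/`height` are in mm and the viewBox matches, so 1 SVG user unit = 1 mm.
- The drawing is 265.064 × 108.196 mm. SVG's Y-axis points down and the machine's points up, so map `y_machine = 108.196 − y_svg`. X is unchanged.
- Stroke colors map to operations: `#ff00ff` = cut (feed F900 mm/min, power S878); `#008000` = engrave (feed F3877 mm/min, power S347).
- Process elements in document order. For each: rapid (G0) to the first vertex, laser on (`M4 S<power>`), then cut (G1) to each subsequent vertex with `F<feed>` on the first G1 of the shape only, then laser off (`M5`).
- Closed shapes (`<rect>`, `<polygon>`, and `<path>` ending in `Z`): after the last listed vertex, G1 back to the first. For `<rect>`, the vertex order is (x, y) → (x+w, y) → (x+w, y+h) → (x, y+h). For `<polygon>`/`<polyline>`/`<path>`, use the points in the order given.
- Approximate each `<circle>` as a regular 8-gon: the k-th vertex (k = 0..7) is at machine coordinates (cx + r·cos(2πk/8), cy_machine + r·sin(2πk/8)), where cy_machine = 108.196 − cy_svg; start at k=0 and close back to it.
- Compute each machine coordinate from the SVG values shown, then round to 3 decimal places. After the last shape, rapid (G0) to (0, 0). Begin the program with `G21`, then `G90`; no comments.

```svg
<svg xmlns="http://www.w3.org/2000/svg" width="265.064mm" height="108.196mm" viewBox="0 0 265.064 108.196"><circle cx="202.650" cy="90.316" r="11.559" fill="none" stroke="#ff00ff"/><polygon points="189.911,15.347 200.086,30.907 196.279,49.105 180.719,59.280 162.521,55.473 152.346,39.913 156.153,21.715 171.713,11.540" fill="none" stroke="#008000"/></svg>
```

G21
G90
G0 X214.209 Y17.880
M4 S878
G1 X210.823 Y26.053 F900
G1 X202.650 Y29.439
G1 X194.477 Y26.053
G1 X191.091 Y17.880
G1 X194.477 Y9.707
G1 X202.650 Y6.321
G1 X210.823 Y9.707
G1 X214.209 Y17.880
M5
G0 X189.911 Y92.849
M4 S347
G1 X200.086 Y77.289 F3877
G1 X196.279 Y59.091
G1 X180.719 Y48.916
G1 X162.521 Y52.723
G1 X152.346 Y68.283
G1 X156.153 Y86.481
G1 X171.713 Y96.656
G1 X189.911 Y92.849
M5
G0 X0.000 Y0.000

1 u = 1 mm; y_m = 108.196 − y.

[1] `<circle>` circle, #ff00ff→cut S878 F900: (214.209,17.880) → (210.823,26.053) → (202.650,29.439) → (194.477,26.053) → (191.091,17.880) → (194.477,9.707) → (202.650,6.321) → (210.823,9.707) → (214.209,17.880) (closed)

[2] `<polygon>` regular polygon, #008000→engrave S347 F3877: (189.911,92.849) → (200.086,77.289) → (196.279,59.091) → (180.719,48.916) → (162.521,52.723) → (152.346,68.283) → (156.153,86.481) → (171.713,96.656) → (189.911,92.849) (closed)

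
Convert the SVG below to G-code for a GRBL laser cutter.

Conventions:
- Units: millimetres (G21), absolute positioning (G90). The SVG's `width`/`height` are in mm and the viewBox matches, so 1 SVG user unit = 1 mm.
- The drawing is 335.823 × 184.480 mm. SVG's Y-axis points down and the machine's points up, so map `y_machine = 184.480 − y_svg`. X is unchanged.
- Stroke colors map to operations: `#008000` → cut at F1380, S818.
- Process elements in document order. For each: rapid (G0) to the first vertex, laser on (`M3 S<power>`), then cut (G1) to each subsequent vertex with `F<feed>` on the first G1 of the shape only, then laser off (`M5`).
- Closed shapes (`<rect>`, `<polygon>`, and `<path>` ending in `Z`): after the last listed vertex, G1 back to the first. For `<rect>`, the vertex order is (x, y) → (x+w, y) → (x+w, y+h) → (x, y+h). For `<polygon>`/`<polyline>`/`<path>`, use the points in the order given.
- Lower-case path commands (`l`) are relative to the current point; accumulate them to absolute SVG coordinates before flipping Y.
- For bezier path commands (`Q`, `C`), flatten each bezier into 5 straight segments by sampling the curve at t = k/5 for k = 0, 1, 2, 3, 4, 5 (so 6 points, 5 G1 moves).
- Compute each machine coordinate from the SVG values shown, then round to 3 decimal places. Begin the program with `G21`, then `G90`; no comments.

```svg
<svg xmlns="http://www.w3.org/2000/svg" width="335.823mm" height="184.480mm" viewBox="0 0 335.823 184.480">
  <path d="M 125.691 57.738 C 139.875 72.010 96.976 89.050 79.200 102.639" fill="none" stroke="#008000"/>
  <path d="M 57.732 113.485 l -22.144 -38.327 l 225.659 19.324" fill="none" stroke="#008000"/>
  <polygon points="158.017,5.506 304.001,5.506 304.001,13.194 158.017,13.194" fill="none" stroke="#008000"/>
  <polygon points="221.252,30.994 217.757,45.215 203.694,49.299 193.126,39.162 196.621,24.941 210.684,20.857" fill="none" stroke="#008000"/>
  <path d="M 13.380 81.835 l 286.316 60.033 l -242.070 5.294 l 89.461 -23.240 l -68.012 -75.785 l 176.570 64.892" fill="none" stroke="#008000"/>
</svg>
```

viewBox `0 0 335.823 184.480` with mm width/height → 1 unit = 1 mm. Flip: y_m = 184.480 − y_svg.

**Shape 1** — `<path>` cubic bezier, stroke `#008000` → cut (S818, F1380). Control points (SVG): P0=(125.691,57.738), P1=(139.875,72.010), P2=(96.976,89.050), P3=(79.200,102.639); sampled at t=k/5. Machine vertices: (125.691,126.742) → (128.009,117.896) → (120.573,108.685) → (107.329,99.406) → (92.223,90.359) → (79.200,81.841). Open path.

**Shape 2** — `<path>` open polyline, stroke `#008000` → cut (S818, F1380). Machine vertices: (57.732,70.995) → (35.588,109.322) → (261.247,89.998). Open path.

**Shape 3** — `<polygon>` rectangle, stroke `#008000` → cut (S818, F1380). Machine vertices: (158.017,178.974) → (304.001,178.974) → (304.001,171.286) → (158.017,171.286) → (158.017,178.974). Closed: final G1 returns to the first vertex.

**Shape 4** — `<polygon>` regular polygon, stroke `#008000` → cut (S818, F1380). Machine vertices: (221.252,153.486) → (217.757,139.265) → (203.694,135.181) → (193.126,145.318) → (196.621,159.539) → (210.684,163.623) → (221.252,153.486). Closed: final G1 returns to the first vertex.

**Shape 5** — `<path>` open polyline, stroke `#008000` → cut (S818, F1380). Machine vertices: (13.380,102.645) → (299.696,42.612) → (57.626,37.318) → (147.087,60.558) → (79.075,136.343) → (255.645,71.451). Open path.

G21
G90
G0 X125.691 Y126.742
M3 S818
G1 X128.009 Y117.896 F1380
G1 X120.573 Y108.685
G1 X107.329 Y99.406
G1 X92.223 Y90.359
G1 X79.200 Y81.841
M5
G0 X57.732 Y70.995
M3 S818
G1 X35.588 Y109.322 F1380
G1 X261.247 Y89.998
M5
G0 X158.017 Y178.974
M3 S818
G1 X304.001 Y178.974 F1380
G1 X304.001 Y171.286
G1 X158.017 Y171.286
G1 X158.017 Y178.974
M5
G0 X221.252 Y153.486
M3 S818
G1 X217.757 Y139.265 F1380
G1 X203.694 Y135.181
G1 X193.126 Y145.318
G1 X196.621 Y159.539
G1 X210.684 Y163.623
G1 X221.252 Y153.486
M5
G0 X13.380 Y102.645
M3 S818
G1 X299.696 Y42.612 F1380
G1 X57.626 Y37.318
G1 X147.087 Y60.558
G1 X79.075 Y136.343
G1 X255.645 Y71.451
M5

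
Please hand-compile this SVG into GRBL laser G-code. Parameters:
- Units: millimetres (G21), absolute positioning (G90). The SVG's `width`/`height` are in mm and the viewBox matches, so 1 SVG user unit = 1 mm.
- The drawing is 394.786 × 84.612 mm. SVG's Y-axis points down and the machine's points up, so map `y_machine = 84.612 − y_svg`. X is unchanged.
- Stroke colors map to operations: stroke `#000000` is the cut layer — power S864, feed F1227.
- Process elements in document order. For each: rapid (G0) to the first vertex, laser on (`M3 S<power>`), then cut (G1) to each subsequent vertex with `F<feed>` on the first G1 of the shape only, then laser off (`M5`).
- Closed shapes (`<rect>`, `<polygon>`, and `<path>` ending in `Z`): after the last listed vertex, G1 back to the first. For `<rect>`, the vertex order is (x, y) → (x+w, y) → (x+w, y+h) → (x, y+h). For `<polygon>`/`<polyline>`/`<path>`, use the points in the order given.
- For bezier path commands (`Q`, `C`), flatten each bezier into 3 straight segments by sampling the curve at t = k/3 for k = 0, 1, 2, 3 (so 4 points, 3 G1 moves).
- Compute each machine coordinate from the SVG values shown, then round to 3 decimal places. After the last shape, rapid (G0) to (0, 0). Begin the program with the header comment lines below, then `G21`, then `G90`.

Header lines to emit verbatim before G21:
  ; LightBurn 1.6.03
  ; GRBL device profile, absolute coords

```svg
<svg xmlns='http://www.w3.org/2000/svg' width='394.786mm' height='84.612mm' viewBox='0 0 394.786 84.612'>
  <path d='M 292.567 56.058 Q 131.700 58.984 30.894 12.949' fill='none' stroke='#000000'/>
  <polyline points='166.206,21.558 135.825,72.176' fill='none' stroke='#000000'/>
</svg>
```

Since the viewBox matches the mm dimensions, user units are millimetres directly. The only transform is the Y-flip y_m = 84.612 − y_svg.

Shape 1 is a quadratic bezier drawn with `<path>`. Its stroke #000000 means cut at S864, F1227. After flipping Y the toolpath is (292.567,28.554) → (191.996,32.043) → (104.771,46.413) → (30.894,71.663).

Shape 2 is a line segment drawn with `<polyline>`. Its stroke #000000 means cut at S864, F1227. After flipping Y the toolpath is (166.206,63.054) → (135.825,12.436).

; LightBurn 1.6.03
; GRBL device profile, absolute coords
G21
G90
G0 X292.567 Y28.554
M3 S864
G1 X191.996 Y32.043 F1227
G1 X104.771 Y46.413
G1 X30.894 Y71.663
M5
G0 X166.206 Y63.054
M3 S864
G1 X135.825 Y12.436 F1227
M5
G0 X0.000 Y0.000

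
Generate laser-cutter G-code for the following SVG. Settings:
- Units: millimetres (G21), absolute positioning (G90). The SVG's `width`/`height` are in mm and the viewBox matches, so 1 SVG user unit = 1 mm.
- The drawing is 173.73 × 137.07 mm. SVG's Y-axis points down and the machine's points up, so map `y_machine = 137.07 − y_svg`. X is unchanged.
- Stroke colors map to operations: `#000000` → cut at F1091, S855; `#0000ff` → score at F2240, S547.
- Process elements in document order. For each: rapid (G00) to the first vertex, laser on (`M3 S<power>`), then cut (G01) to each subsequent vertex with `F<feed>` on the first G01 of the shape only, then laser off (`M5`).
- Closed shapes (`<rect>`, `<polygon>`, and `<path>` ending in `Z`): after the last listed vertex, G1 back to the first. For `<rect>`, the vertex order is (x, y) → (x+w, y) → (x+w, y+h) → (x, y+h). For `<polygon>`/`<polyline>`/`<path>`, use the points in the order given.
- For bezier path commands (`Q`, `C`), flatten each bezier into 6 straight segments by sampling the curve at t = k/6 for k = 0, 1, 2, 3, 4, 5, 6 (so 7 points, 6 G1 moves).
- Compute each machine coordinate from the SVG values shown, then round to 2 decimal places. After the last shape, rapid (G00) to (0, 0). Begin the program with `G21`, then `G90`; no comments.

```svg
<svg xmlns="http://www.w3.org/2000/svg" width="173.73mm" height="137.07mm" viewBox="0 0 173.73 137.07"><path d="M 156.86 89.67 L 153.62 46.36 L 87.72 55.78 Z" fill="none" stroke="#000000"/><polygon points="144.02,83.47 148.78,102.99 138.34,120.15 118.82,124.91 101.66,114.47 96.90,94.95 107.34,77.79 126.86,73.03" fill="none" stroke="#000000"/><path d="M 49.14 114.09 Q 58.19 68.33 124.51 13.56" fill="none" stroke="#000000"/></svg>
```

viewBox `0 0 173.73 137.07` with mm width/height → 1 unit = 1 mm. Flip: y_m = 137.07 − y_svg.

**Shape 1** — `<path>` closed polygon, stroke `#000000` → cut (S855, F1091). Machine vertices: (156.86,47.40) → (153.62,90.71) → (87.72,81.29) → (156.86,47.40). Closed: final G1 returns to the first vertex.

**Shape 2** — `<polygon>` regular polygon, stroke `#000000` → cut (S855, F1091). Machine vertices: (144.02,53.60) → (148.78,34.08) → (138.34,16.92) → (118.82,12.16) → (101.66,22.60) → (96.90,42.12) → (107.34,59.28) → (126.86,64.04) → (144.02,53.60). Closed: final G1 returns to the first vertex.

**Shape 3** — `<path>` quadratic bezier, stroke `#000000` → cut (S855, F1091). Control points (SVG): P0=(49.14,114.09), P1=(58.19,68.33), P2=(124.51,13.56); sampled at t=k/6. Machine vertices: (49.14,22.98) → (53.75,38.48) → (61.54,54.49) → (72.51,70.99) → (86.66,88.00) → (103.99,105.50) → (124.51,123.51). Open path.

G21
G90
G00 X156.86 Y47.40
M3 S855
G01 X153.62 Y90.71 F1091
G01 X87.72 Y81.29
G01 X156.86 Y47.40
M5
G00 X144.02 Y53.60
M3 S855
G01 X148.78 Y34.08 F1091
G01 X138.34 Y16.92
G01 X118.82 Y12.16
G01 X101.66 Y22.60
G01 X96.90 Y42.12
G01 X107.34 Y59.28
G01 X126.86 Y64.04
G01 X144.02 Y53.60
M5
G00 X49.14 Y22.98
M3 S855
G01 X53.75 Y38.48 F1091
G01 X61.54 Y54.49
G01 X72.51 Y70.99
G01 X86.66 Y88.00
G01 X103.99 Y105.50
G01 X124.51 Y123.51
M5
G00 X0.00 Y0.00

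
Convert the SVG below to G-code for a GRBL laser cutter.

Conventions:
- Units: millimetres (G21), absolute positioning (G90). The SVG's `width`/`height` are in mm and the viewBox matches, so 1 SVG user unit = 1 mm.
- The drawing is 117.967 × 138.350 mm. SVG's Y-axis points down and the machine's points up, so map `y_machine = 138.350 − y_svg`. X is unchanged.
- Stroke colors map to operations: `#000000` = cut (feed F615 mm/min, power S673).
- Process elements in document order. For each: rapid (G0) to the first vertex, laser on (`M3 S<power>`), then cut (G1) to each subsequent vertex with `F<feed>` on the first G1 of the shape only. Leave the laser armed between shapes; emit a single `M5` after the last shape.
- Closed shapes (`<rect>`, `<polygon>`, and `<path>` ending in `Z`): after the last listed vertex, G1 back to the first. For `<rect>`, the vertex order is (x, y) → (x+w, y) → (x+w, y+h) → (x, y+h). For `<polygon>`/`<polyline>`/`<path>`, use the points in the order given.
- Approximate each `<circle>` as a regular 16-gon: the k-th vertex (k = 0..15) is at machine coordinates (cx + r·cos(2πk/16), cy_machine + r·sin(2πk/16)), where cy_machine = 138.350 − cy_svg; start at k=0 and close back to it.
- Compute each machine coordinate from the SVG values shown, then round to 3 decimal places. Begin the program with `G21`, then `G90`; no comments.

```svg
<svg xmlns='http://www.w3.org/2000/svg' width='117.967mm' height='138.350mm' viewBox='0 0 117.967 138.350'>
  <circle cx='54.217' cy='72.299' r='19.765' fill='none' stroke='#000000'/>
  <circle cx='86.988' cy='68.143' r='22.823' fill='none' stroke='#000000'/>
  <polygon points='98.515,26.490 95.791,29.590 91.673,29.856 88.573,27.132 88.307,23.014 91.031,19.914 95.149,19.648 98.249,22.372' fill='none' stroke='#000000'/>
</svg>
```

viewBox `0 0 117.967 138.350` with mm width/height → 1 unit = 1 mm. Flip: y_m = 138.350 − y_svg.

**Shape 1** — `<circle>` circle, stroke `#000000` → cut (S673, F615). Machine vertices: (73.982,66.051) → (72.477,73.615) → (68.193,80.027) → (61.781,84.311) → (54.217,85.816) → (46.653,84.311) → (40.241,80.027) → (35.957,73.615) → (34.452,66.051) → (35.957,58.487) → (40.241,52.075) → (46.653,47.791) → (54.217,46.286) → (61.781,47.791) → (68.193,52.075) → (72.477,58.487) → (73.982,66.051). Closed: final G1 returns to the first vertex.

**Shape 2** — `<circle>` circle, stroke `#000000` → cut (S673, F615). Machine vertices: (109.811,70.207) → (108.074,78.941) → (103.126,86.345) → (95.722,91.293) → (86.988,93.030) → (78.254,91.293) → (70.850,86.345) → (65.902,78.941) → (64.165,70.207) → (65.902,61.473) → (70.850,54.069) → (78.254,49.121) → (86.988,47.384) → (95.722,49.121) → (103.126,54.069) → (108.074,61.473) → (109.811,70.207). Closed: final G1 returns to the first vertex.

**Shape 3** — `<polygon>` regular polygon, stroke `#000000` → cut (S673, F615). Machine vertices: (98.515,111.860) → (95.791,108.760) → (91.673,108.494) → (88.573,111.218) → (88.307,115.336) → (91.031,118.436) → (95.149,118.702) → (98.249,115.978) → (98.515,111.860). Closed: final G1 returns to the first vertex.

G21
G90
G0 X73.982 Y66.051
M3 S673
G1 X72.477 Y73.615 F615
G1 X68.193 Y80.027
G1 X61.781 Y84.311
G1 X54.217 Y85.816
G1 X46.653 Y84.311
G1 X40.241 Y80.027
G1 X35.957 Y73.615
G1 X34.452 Y66.051
G1 X35.957 Y58.487
G1 X40.241 Y52.075
G1 X46.653 Y47.791
G1 X54.217 Y46.286
G1 X61.781 Y47.791
G1 X68.193 Y52.075
G1 X72.477 Y58.487
G1 X73.982 Y66.051
G0 X109.811 Y70.207
M3 S673
G1 X108.074 Y78.941 F615
G1 X103.126 Y86.345
G1 X95.722 Y91.293
G1 X86.988 Y93.030
G1 X78.254 Y91.293
G1 X70.850 Y86.345
G1 X65.902 Y78.941
G1 X64.165 Y70.207
G1 X65.902 Y61.473
G1 X70.850 Y54.069
G1 X78.254 Y49.121
G1 X86.988 Y47.384
G1 X95.722 Y49.121
G1 X103.126 Y54.069
G1 X108.074 Y61.473
G1 X109.811 Y70.207
G0 X98.515 Y111.860
M3 S673
G1 X95.791 Y108.760 F615
G1 X91.673 Y108.494
G1 X88.573 Y111.218
G1 X88.307 Y115.336
G1 X91.031 Y118.436
G1 X95.149 Y118.702
G1 X98.249 Y115.978
G1 X98.515 Y111.860
M5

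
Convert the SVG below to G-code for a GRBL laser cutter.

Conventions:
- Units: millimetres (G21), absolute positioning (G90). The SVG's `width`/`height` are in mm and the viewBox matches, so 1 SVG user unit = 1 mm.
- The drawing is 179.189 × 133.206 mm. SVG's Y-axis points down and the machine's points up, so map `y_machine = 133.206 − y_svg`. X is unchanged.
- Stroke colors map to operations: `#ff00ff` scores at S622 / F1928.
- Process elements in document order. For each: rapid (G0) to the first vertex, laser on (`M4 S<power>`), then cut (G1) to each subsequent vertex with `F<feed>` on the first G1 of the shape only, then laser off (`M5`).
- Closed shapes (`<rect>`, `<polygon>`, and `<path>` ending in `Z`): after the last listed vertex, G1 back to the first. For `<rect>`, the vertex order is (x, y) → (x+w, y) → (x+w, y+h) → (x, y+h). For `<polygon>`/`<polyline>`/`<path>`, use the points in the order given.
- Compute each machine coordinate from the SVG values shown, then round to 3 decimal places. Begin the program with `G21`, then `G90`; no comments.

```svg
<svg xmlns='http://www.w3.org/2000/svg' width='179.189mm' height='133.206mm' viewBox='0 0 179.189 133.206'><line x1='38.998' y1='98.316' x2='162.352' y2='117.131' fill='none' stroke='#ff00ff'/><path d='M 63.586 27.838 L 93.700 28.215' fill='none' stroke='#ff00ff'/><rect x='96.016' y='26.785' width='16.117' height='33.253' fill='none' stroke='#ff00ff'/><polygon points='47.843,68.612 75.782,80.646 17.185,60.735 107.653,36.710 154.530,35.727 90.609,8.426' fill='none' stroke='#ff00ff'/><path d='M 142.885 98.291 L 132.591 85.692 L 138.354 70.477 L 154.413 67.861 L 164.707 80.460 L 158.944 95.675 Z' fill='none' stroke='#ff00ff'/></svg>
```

1 u = 1 mm; y_m = 133.206 − y.

[1] `<line>` line segment, #ff00ff→score S622 F1928: (38.998,34.890) → (162.352,16.075)

[2] `<path>` line segment, #ff00ff→score S622 F1928: (63.586,105.368) → (93.700,104.991)

[3] `<rect>` rectangle, #ff00ff→score S622 F1928: (96.016,106.421) → (112.133,106.421) → (112.133,73.168) → (96.016,73.168) → (96.016,106.421) (closed)

[4] `<polygon>` closed polygon, #ff00ff→score S622 F1928: (47.843,64.594) → (75.782,52.560) → (17.185,72.471) → (107.653,96.496) → (154.530,97.479) → (90.609,124.780) → (47.843,64.594) (closed)

[5] `<path>` regular polygon, #ff00ff→score S622 F1928: (142.885,34.915) → (132.591,47.514) → (138.354,62.729) → (154.413,65.345) → (164.707,52.746) → (158.944,37.531) → (142.885,34.915) (closed)

G21
G90
G0 X38.998 Y34.890
M4 S622
G1 X162.352 Y16.075 F1928
M5
G0 X63.586 Y105.368
M4 S622
G1 X93.700 Y104.991 F1928
M5
G0 X96.016 Y106.421
M4 S622
G1 X112.133 Y106.421 F1928
G1 X112.133 Y73.168
G1 X96.016 Y73.168
G1 X96.016 Y106.421
M5
G0 X47.843 Y64.594
M4 S622
G1 X75.782 Y52.560 F1928
G1 X17.185 Y72.471
G1 X107.653 Y96.496
G1 X154.530 Y97.479
G1 X90.609 Y124.780
G1 X47.843 Y64.594
M5
G0 X142.885 Y34.915
M4 S622
G1 X132.591 Y47.514 F1928
G1 X138.354 Y62.729
G1 X154.413 Y65.345
G1 X164.707 Y52.746
G1 X158.944 Y37.531
G1 X142.885 Y34.915
M5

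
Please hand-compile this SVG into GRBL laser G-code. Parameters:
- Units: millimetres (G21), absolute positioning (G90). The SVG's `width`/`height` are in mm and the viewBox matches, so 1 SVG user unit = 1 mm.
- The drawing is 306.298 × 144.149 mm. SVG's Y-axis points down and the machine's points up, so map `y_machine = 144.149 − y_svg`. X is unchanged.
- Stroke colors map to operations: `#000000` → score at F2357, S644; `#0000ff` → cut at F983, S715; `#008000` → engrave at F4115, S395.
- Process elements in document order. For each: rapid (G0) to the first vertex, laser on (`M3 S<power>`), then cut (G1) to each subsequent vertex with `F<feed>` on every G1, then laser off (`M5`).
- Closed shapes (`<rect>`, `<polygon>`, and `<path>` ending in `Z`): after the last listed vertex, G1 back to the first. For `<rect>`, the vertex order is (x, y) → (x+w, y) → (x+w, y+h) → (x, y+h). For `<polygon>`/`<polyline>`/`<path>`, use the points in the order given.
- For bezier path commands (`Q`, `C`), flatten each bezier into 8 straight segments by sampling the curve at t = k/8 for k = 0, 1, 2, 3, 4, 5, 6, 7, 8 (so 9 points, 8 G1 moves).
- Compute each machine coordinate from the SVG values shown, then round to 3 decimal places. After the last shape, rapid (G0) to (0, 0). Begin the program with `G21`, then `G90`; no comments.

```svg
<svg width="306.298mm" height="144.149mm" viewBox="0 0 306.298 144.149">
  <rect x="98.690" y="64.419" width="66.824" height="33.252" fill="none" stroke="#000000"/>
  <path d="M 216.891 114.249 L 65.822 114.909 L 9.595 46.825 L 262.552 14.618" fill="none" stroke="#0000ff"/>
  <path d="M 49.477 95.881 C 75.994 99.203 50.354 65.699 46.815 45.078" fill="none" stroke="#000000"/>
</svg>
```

G21
G90
G0 X98.690 Y79.730
M3 S644
G1 X165.514 Y79.730 F2357
G1 X165.514 Y46.478 F2357
G1 X98.690 Y46.478 F2357
G1 X98.690 Y79.730 F2357
M5
G0 X216.891 Y29.900
M3 S715
G1 X65.822 Y29.240 F983
G1 X9.595 Y97.324 F983
G1 X262.552 Y129.531 F983
M5
G0 X49.477 Y48.268
M3 S644
G1 X57.121 Y48.651 F2357
G1 X60.746 Y51.905 F2357
G1 X61.221 Y57.445 F2357
G1 X59.417 Y64.691 F2357
G1 X56.204 Y73.059 F2357
G1 X52.453 Y81.966 F2357
G1 X49.033 Y90.831 F2357
G1 X46.815 Y99.071 F2357
M5
G0 X0.000 Y0.000

viewBox `0 0 306.298 144.149` with mm width/height → 1 unit = 1 mm. Flip: y_m = 144.149 − y_svg.

**Shape 1** — `<rect>` rectangle, stroke `#000000` → score (S644, F2357). Machine vertices: (98.690,79.730) → (165.514,79.730) → (165.514,46.478) → (98.690,46.478) → (98.690,79.730). Closed: final G1 returns to the first vertex.

**Shape 2** — `<path>` open polyline, stroke `#0000ff` → cut (S715, F983). Machine vertices: (216.891,29.900) → (65.822,29.240) → (9.595,97.324) → (262.552,129.531). Open path.

**Shape 3** — `<path>` cubic bezier, stroke `#000000` → score (S644, F2357). Control points (SVG): P0=(49.477,95.881), P1=(75.994,99.203), P2=(50.354,65.699), P3=(46.815,45.078); sampled at t=k/8. Machine vertices: (49.477,48.268) → (57.121,48.651) → (60.746,51.905) → (61.221,57.445) → (59.417,64.691) → (56.204,73.059) → (52.453,81.966) → (49.033,90.831) → (46.815,99.071). Open path.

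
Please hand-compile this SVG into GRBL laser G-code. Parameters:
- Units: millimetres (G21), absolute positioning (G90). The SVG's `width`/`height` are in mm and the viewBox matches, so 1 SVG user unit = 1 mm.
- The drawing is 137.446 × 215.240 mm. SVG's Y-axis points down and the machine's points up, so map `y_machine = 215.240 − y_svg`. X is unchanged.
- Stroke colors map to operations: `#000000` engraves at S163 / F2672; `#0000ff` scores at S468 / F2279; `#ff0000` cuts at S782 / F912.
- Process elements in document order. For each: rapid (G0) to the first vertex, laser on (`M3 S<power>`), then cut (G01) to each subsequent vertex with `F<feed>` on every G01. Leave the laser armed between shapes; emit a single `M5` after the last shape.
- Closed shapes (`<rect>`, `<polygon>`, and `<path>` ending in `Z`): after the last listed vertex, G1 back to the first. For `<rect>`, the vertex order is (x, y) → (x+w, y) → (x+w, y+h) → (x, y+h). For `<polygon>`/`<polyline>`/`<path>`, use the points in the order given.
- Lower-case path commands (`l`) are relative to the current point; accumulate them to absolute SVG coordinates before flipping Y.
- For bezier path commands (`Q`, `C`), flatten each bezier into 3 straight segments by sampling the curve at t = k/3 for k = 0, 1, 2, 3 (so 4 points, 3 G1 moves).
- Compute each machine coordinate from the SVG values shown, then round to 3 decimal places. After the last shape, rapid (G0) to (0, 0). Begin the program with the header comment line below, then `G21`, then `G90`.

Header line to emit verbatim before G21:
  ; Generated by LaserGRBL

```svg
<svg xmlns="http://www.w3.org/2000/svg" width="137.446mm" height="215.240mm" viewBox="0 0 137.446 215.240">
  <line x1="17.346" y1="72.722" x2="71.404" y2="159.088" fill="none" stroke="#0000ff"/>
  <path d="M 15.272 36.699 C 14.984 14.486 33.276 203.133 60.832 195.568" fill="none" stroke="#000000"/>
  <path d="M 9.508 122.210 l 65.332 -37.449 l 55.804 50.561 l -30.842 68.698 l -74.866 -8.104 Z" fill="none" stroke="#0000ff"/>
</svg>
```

; Generated by LaserGRBL
G21
G90
G0 X17.346 Y142.518
M3 S468
G01 X71.404 Y56.152 F2279
G0 X15.272 Y178.541
M3 S163
G01 X20.832 Y145.544 F2672
G01 X36.709 Y62.434 F2672
G01 X60.832 Y19.672 F2672
G0 X9.508 Y93.030
M3 S468
G01 X74.840 Y130.479 F2279
G01 X130.644 Y79.918 F2279
G01 X99.802 Y11.220 F2279
G01 X24.936 Y19.324 F2279
G01 X9.508 Y93.030 F2279
M5
G0 X0.000 Y0.000

1 u = 1 mm; y_m = 215.240 − y.

[1] `<line>` line segment, #0000ff→score S468 F2279: (17.346,142.518) → (71.404,56.152)

[2] `<path>` cubic bezier, #000000→engrave S163 F2672: (15.272,178.541) → (20.832,145.544) → (36.709,62.434) → (60.832,19.672)

[3] `<path>` regular polygon, #0000ff→score S468 F2279: (9.508,93.030) → (74.840,130.479) → (130.644,79.918) → (99.802,11.220) → (24.936,19.324) → (9.508,93.030) (closed)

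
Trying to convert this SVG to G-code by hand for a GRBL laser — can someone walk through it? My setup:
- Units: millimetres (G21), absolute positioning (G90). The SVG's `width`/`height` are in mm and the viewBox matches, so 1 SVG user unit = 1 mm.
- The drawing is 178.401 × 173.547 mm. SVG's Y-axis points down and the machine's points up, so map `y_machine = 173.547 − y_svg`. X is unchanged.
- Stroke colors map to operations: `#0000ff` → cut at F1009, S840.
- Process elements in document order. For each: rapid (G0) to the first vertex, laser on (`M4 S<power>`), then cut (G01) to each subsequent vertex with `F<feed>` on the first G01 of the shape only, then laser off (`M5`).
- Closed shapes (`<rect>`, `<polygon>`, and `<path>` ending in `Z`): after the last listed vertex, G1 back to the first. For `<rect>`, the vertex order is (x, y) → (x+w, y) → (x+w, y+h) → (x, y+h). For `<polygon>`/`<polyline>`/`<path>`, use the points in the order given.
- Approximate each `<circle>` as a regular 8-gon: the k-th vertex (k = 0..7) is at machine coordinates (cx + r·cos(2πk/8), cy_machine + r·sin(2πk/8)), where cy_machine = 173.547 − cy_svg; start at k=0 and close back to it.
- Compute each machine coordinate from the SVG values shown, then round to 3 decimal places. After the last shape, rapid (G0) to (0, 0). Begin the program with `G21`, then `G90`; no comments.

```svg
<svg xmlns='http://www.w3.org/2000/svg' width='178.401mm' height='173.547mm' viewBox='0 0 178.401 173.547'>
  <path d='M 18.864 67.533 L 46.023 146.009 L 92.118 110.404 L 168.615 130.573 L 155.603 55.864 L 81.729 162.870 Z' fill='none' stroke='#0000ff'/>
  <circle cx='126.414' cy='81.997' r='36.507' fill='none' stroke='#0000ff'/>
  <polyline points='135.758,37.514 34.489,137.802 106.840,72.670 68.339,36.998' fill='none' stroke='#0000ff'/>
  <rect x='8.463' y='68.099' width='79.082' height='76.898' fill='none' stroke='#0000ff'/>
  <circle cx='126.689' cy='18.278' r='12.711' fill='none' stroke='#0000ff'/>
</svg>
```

viewBox `0 0 178.401 173.547` with mm width/height → 1 unit = 1 mm. Flip: y_m = 173.547 − y_svg.

**Shape 1** — `<path>` closed polygon, stroke `#0000ff` → cut (S840, F1009). Machine vertices: (18.864,106.014) → (46.023,27.538) → (92.118,63.143) → (168.615,42.974) → (155.603,117.683) → (81.729,10.677) → (18.864,106.014). Closed: final G1 returns to the first vertex.

**Shape 2** — `<circle>` circle, stroke `#0000ff` → cut (S840, F1009). Machine vertices: (162.921,91.550) → (152.228,117.364) → (126.414,128.057) → (100.600,117.364) → (89.907,91.550) → (100.600,65.736) → (126.414,55.043) → (152.228,65.736) → (162.921,91.550). Closed: final G1 returns to the first vertex.

**Shape 3** — `<polyline>` open polyline, stroke `#0000ff` → cut (S840, F1009). Machine vertices: (135.758,136.033) → (34.489,35.745) → (106.840,100.877) → (68.339,136.549). Open path.

**Shape 4** — `<rect>` rectangle, stroke `#0000ff` → cut (S840, F1009). Machine vertices: (8.463,105.448) → (87.545,105.448) → (87.545,28.550) → (8.463,28.550) → (8.463,105.448). Closed: final G1 returns to the first vertex.

**Shape 5** — `<circle>` circle, stroke `#0000ff` → cut (S840, F1009). Machine vertices: (139.400,155.269) → (135.677,164.257) → (126.689,167.980) → (117.701,164.257) → (113.978,155.269) → (117.701,146.281) → (126.689,142.558) → (135.677,146.281) → (139.400,155.269). Closed: final G1 returns to the first vertex.

G21
G90
G0 X18.864 Y106.014
M4 S840
G01 X46.023 Y27.538 F1009
G01 X92.118 Y63.143
G01 X168.615 Y42.974
G01 X155.603 Y117.683
G01 X81.729 Y10.677
G01 X18.864 Y106.014
M5
G0 X162.921 Y91.550
M4 S840
G01 X152.228 Y117.364 F1009
G01 X126.414 Y128.057
G01 X100.600 Y117.364
G01 X89.907 Y91.550
G01 X100.600 Y65.736
G01 X126.414 Y55.043
G01 X152.228 Y65.736
G01 X162.921 Y91.550
M5
G0 X135.758 Y136.033
M4 S840
G01 X34.489 Y35.745 F1009
G01 X106.840 Y100.877
G01 X68.339 Y136.549
M5
G0 X8.463 Y105.448
M4 S840
G01 X87.545 Y105.448 F1009
G01 X87.545 Y28.550
G01 X8.463 Y28.550
G01 X8.463 Y105.448
M5
G0 X139.400 Y155.269
M4 S840
G01 X135.677 Y164.257 F1009
G01 X126.689 Y167.980
G01 X117.701 Y164.257
G01 X113.978 Y155.269
G01 X117.701 Y146.281
G01 X126.689 Y142.558
G01 X135.677 Y146.281
G01 X139.400 Y155.269
M5
G0 X0.000 Y0.000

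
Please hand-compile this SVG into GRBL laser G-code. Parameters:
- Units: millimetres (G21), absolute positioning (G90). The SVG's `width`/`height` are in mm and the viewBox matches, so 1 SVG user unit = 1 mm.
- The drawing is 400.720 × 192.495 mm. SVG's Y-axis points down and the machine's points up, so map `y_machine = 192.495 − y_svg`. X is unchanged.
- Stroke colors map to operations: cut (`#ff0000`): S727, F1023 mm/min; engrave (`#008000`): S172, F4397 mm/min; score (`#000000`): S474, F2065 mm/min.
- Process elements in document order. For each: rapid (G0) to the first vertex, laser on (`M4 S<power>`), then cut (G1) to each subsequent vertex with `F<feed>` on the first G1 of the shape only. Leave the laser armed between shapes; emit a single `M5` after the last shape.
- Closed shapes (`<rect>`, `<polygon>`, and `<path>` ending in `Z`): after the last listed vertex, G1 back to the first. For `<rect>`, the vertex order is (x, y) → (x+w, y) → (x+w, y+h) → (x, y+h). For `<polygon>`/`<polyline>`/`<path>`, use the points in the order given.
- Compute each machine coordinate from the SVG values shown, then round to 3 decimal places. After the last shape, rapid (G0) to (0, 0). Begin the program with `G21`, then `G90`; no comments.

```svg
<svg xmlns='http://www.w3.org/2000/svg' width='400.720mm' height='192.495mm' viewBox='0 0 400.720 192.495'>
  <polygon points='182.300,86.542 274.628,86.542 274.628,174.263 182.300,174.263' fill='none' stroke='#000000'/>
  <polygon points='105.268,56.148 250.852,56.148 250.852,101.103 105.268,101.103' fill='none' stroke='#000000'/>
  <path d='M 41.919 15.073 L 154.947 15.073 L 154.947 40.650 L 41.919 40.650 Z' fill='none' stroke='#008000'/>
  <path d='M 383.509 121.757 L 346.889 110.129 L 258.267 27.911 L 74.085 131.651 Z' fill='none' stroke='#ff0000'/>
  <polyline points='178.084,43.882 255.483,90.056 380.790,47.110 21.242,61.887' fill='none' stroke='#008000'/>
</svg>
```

Since the viewBox matches the mm dimensions, user units are millimetres directly. The only transform is the Y-flip y_m = 192.495 − y_svg.

Shape 1 is a rectangle drawn with `<polygon>`. Its stroke #000000 means score at S474, F2065. After flipping Y the toolpath is (182.300,105.953) → (274.628,105.953) → (274.628,18.232) → (182.300,18.232) → (182.300,105.953), returning to the start.

Shape 2 is a rectangle drawn with `<polygon>`. Its stroke #000000 means score at S474, F2065. After flipping Y the toolpath is (105.268,136.347) → (250.852,136.347) → (250.852,91.392) → (105.268,91.392) → (105.268,136.347), returning to the start.

Shape 3 is a rectangle drawn with `<path>`. Its stroke #008000 means engrave at S172, F4397. After flipping Y the toolpath is (41.919,177.422) → (154.947,177.422) → (154.947,151.845) → (41.919,151.845) → (41.919,177.422), returning to the start.

Shape 4 is a closed polygon drawn with `<path>`. Its stroke #ff0000 means cut at S727, F1023. After flipping Y the toolpath is (383.509,70.738) → (346.889,82.366) → (258.267,164.584) → (74.085,60.844) → (383.509,70.738), returning to the start.

Shape 5 is a open polyline drawn with `<polyline>`. Its stroke #008000 means engrave at S172, F4397. After flipping Y the toolpath is (178.084,148.613) → (255.483,102.439) → (380.790,145.385) → (21.242,130.608).

G21
G90
G0 X182.300 Y105.953
M4 S474
G1 X274.628 Y105.953 F2065
G1 X274.628 Y18.232
G1 X182.300 Y18.232
G1 X182.300 Y105.953
G0 X105.268 Y136.347
M4 S474
G1 X250.852 Y136.347 F2065
G1 X250.852 Y91.392
G1 X105.268 Y91.392
G1 X105.268 Y136.347
G0 X41.919 Y177.422
M4 S172
G1 X154.947 Y177.422 F4397
G1 X154.947 Y151.845
G1 X41.919 Y151.845
G1 X41.919 Y177.422
G0 X383.509 Y70.738
M4 S727
G1 X346.889 Y82.366 F1023
G1 X258.267 Y164.584
G1 X74.085 Y60.844
G1 X383.509 Y70.738
G0 X178.084 Y148.613
M4 S172
G1 X255.483 Y102.439 F4397
G1 X380.790 Y145.385
G1 X21.242 Y130.608
M5
G0 X0.000 Y0.000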